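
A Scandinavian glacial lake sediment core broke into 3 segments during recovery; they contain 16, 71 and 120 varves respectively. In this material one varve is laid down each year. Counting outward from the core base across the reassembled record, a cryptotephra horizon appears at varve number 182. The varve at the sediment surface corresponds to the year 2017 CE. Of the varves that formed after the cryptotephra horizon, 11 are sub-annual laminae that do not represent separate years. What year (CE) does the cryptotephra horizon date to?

2003 CE

Total varves = 16 + 71 + 120 = 207.
The cryptotephra horizon sits at varve 182 from the core base, so 207 − 182 = 25 varves formed after it.
Removing the 11 false varves leaves 25 − 11 = 14 true varves beyond the cryptotephra horizon.
Counting back 14 years from 2017 CE places the cryptotephra horizon in 2017 − 14 = 2003 CE.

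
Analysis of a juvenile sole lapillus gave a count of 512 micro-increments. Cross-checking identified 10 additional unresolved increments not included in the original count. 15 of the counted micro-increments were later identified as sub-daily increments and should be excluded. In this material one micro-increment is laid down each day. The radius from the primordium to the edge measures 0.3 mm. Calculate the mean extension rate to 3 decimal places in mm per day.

True micro-increment count = 512 − 15 + 10 = 507.
Extension rate ≈ 0.3 / 507 = 0.001 mm per day.

0.001 mm per day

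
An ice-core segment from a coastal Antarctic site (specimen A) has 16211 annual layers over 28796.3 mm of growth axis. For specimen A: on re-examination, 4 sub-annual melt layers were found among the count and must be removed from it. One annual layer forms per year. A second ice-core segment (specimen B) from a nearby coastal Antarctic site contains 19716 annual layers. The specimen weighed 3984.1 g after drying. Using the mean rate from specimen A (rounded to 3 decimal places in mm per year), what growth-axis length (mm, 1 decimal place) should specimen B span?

Specimen A: after corrections the count is 16211 − 4 = 16207 annual layers.
A: 28796.3 mm over 16207 years gives 28796.3 / 16207 ≈ 1.777 mm per year.
For B, 1.777 mm/year × 19716 years = 35035.3 mm.

35035.3 mm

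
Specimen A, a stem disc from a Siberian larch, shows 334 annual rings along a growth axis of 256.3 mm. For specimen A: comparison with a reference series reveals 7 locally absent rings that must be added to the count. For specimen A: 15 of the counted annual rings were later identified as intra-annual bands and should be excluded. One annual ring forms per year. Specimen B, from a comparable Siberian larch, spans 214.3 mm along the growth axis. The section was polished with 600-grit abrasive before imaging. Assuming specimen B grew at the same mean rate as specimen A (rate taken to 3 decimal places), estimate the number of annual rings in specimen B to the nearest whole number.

Specimen A: correcting the raw count gives 334 − 15 + 7 = 326 true annual rings.
A: 256.3 mm over 326 years gives 256.3 / 326 ≈ 0.786 mm/year.
For B, 214.3 / 0.786 = 272.65 years ≈ 273 annual rings.

273 annual rings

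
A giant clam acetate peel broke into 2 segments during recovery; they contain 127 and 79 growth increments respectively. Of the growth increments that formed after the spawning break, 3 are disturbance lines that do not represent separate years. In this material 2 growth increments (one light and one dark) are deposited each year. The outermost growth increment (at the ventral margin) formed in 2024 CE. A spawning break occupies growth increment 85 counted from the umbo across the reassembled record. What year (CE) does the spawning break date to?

1965 CE

Total growth increments = 127 + 79 = 206.
The spawning break sits at growth increment 85 from the umbo, so 206 − 85 = 121 growth increments formed after it.
Excluding 3 false growth increments: 121 − 3 = 118.
With 2 growth increments per year, 118 / 2 = 59 years.
The growth increment at the ventral margin is 2024 CE, so the spawning break dates to 2024 − 59 = 1965 CE.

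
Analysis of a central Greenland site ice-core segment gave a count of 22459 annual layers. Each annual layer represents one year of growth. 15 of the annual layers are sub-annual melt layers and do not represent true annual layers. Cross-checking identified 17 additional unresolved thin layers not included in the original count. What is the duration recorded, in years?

After corrections the count is 22459 − 15 + 17 = 22461 annual layers.
At one annual layer per year, that is 22461 years.

22461 years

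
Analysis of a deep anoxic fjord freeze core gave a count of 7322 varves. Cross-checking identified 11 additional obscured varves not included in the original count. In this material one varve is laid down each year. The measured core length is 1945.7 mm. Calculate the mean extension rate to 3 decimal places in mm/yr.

True varve count = 7322 + 11 = 7333.
1945.7 mm over 7333 years gives 1945.7 / 7333 ≈ 0.265 mm/yr.

0.265 mm/yr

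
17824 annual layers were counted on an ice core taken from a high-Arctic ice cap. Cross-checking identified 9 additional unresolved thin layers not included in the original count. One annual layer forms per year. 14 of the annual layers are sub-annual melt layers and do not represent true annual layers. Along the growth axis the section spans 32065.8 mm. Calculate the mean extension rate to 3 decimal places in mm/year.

1.800 mm/year

Correcting the raw count gives 17824 − 14 + 9 = 17819 true annual layers.
32065.8 mm over 17819 years gives 32065.8 / 17819 ≈ 1.800 mm/year.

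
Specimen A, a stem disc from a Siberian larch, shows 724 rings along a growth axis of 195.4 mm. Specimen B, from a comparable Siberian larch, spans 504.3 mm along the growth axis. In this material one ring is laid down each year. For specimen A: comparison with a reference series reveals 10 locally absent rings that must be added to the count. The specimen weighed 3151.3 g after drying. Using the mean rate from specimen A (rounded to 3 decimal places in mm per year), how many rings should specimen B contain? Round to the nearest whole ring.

1896 rings

Specimen A: adjusted count: 724 + 10 = 734 rings.
A: Mean rate = 195.4 mm / 734 years ≈ 0.266 mm/year.
B spans 504.3 / 0.266 = 1895.86 years ≈ 1896 rings.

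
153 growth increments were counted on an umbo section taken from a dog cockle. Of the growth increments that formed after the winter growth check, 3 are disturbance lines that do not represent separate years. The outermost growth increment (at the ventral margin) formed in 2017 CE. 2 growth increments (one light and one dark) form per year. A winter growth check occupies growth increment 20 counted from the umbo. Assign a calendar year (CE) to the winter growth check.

153 − 20 = 133 growth increments lie beyond the winter growth check toward the ventral margin.
133 − 3 false = 130 true growth increments after the winter growth check.
Dividing by 2 growth increments per year: 130 / 2 = 65 years.
The growth increment at the ventral margin is 2017 CE, so the winter growth check dates to 2017 − 65 = 1952 CE.

1952 CE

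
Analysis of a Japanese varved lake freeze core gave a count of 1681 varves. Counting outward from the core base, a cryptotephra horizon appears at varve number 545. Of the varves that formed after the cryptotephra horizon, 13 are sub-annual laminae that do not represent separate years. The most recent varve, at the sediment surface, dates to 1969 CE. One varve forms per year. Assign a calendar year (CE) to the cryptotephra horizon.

846 CE

Between varve 545 and the sediment surface there are 1681 − 545 = 1136 varves.
Removing the 13 false varves leaves 1136 − 13 = 1123 true varves beyond the cryptotephra horizon.
Counting back 1123 years from 1969 CE places the cryptotephra horizon in 1969 − 1123 = 846 CE.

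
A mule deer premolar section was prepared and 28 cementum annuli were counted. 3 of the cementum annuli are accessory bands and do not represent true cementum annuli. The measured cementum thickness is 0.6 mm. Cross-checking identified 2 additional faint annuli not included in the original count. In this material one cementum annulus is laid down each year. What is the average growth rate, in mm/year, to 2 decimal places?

0.02 mm/year

Correcting the raw count gives 28 − 3 + 2 = 27 true cementum annuli.
Extension rate ≈ 0.6 / 27 = 0.02 mm/year.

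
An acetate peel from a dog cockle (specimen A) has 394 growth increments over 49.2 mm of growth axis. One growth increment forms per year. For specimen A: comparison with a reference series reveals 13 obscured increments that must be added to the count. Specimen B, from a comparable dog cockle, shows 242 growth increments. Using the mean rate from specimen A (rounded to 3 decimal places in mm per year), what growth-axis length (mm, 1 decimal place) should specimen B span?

29.3 mm

Specimen A: correcting the raw count gives 394 + 13 = 407 true growth increments.
A: Mean rate = 49.2 mm / 407 years ≈ 0.121 mm/yr.
For B, 0.121 mm/year × 242 years = 29.3 mm.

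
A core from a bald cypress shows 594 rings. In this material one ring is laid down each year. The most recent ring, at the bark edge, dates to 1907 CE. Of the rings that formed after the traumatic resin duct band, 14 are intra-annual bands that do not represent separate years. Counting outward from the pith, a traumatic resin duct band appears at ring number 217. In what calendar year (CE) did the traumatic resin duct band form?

The traumatic resin duct band sits at ring 217 from the pith, so 594 − 217 = 377 rings formed after it.
Excluding 14 false rings: 377 − 14 = 363.
Counting back 363 years from 1907 CE places the traumatic resin duct band in 1907 − 363 = 1544 CE.

1544 CE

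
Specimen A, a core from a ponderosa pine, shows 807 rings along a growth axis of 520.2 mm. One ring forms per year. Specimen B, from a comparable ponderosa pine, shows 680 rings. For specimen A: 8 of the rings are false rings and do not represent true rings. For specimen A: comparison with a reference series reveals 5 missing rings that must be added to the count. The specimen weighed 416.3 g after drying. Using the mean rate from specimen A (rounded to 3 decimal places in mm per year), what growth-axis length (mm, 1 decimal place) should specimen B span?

440.0 mm

Specimen A: after corrections the count is 807 − 8 + 5 = 804 rings.
A: Extension rate ≈ 520.2 / 804 = 0.647 mm per year.
Length of B = 0.647 × 680 = 440.0 mm.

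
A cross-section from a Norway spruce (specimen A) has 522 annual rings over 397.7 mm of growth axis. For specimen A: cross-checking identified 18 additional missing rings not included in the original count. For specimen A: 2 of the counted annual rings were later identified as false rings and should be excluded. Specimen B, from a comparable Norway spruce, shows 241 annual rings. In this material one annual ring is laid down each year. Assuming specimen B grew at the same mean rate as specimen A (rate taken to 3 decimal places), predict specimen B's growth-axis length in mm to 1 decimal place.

Specimen A: adjusted count: 522 − 2 + 18 = 538 annual rings.
A: Mean rate = 397.7 mm / 538 years ≈ 0.739 mm per year.
For B, 0.739 mm/year × 241 years = 178.1 mm.

178.1 mm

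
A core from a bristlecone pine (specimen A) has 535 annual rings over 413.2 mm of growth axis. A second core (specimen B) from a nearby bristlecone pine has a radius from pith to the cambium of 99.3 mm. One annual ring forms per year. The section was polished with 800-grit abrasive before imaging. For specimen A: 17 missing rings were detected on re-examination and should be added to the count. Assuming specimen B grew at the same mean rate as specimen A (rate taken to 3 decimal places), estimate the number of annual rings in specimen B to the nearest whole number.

133 annual rings

Specimen A: true annual ring count = 535 + 17 = 552.
A: Extension rate ≈ 413.2 / 552 = 0.749 mm/yr.
Specimen B: 99.3 mm / 0.749 mm per year = 132.58 years ≈ 133 annual rings.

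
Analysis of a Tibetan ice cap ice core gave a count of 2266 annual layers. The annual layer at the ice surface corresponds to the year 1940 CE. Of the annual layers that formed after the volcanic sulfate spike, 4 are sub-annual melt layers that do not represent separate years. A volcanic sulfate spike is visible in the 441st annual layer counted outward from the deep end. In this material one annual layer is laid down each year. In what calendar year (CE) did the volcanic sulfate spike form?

119 CE

2266 − 441 = 1825 annual layers lie beyond the volcanic sulfate spike toward the ice surface.
Removing the 4 false annual layers leaves 1825 − 4 = 1821 true annual layers beyond the volcanic sulfate spike.
Counting back 1821 years from 1940 CE places the volcanic sulfate spike in 1940 − 1821 = 119 CE.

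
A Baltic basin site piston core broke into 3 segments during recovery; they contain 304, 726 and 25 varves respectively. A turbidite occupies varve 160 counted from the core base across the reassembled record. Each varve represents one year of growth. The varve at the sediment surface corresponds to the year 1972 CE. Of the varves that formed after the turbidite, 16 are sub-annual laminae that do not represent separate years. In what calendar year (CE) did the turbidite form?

Total varves = 304 + 726 + 25 = 1055.
Between varve 160 and the sediment surface there are 1055 − 160 = 895 varves.
895 − 16 false = 879 true varves after the turbidite.
1972 − 879 = 1093 CE.

1093 CE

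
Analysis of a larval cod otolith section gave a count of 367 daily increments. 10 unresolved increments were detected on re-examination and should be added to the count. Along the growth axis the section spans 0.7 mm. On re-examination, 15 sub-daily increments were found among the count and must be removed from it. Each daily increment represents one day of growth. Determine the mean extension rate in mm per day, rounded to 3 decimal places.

True daily increment count = 367 − 15 + 10 = 362.
Mean rate = 0.7 mm / 362 days ≈ 0.002 mm per day.

0.002 mm per day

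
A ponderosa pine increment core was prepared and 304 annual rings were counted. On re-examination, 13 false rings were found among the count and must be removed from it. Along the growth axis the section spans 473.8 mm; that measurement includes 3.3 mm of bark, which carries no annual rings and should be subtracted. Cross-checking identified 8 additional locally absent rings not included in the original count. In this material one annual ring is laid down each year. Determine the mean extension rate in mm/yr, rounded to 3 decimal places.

After corrections the count is 304 − 13 + 8 = 299 annual rings.
Net length = 473.8 − 3.3 = 470.5 mm.
Extension rate ≈ 470.5 / 299 = 1.574 mm/yr.

1.574 mm/yr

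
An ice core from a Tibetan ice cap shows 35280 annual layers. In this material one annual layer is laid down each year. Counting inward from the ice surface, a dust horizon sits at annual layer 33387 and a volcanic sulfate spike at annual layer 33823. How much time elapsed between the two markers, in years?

33823 − 33387 = 436 annual layers lie between the two events.
One annual layer per year makes the interval 436 years.

436 years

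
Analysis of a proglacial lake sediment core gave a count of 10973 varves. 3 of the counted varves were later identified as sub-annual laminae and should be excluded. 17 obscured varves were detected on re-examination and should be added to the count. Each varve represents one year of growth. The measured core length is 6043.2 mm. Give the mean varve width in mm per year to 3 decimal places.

0.550 mm per year

True varve count = 10973 − 3 + 17 = 10987.
6043.2 mm over 10987 years gives 6043.2 / 10987 ≈ 0.550 mm per year.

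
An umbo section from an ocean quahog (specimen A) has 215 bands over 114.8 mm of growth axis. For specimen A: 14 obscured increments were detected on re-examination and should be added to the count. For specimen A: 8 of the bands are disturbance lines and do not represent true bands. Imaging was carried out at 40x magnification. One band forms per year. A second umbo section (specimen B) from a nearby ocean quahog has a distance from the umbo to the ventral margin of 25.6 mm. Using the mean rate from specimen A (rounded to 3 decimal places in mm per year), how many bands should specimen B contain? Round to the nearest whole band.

49 bands

Specimen A: adjusted count: 215 − 8 + 14 = 221 bands.
A: Mean rate = 114.8 mm / 221 years ≈ 0.519 mm per year.
For B, 25.6 / 0.519 = 49.33 years ≈ 49 bands.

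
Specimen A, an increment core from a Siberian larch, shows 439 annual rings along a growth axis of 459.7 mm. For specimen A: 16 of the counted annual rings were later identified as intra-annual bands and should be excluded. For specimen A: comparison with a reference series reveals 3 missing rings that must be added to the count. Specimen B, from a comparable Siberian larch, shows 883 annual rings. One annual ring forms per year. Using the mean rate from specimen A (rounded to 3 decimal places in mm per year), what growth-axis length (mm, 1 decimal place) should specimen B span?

952.8 mm

Specimen A: correcting the raw count gives 439 − 16 + 3 = 426 true annual rings.
A: 459.7 mm over 426 years gives 459.7 / 426 ≈ 1.079 mm/year.
B's length ≈ 1.079 × 883 = 952.8 mm.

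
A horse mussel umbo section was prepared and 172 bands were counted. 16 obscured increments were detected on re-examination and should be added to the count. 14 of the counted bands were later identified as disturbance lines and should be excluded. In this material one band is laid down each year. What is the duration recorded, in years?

174 years

After corrections the count is 172 − 14 + 16 = 174 bands.
One band per year makes the duration 174 years.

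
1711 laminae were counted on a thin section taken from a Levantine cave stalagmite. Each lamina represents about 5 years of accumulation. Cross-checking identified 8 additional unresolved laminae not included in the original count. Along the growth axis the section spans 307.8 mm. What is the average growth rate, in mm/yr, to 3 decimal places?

0.036 mm/yr

Correcting the raw count gives 1711 + 8 = 1719 true laminae.
1719 laminae at 5 years each span 1719 × 5 = 8595 years.
Mean rate = 307.8 mm / 8595 years ≈ 0.036 mm/yr.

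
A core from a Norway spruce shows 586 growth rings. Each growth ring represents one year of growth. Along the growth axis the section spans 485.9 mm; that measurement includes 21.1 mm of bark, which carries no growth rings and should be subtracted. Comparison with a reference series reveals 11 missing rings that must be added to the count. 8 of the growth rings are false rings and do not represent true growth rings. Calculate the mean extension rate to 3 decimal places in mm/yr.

0.789 mm/yr

Correcting the raw count gives 586 − 8 + 11 = 589 true growth rings.
Removing the 21.1 mm offcut leaves 485.9 − 21.1 = 464.8 mm.
Mean rate = 464.8 mm / 589 years ≈ 0.789 mm/yr.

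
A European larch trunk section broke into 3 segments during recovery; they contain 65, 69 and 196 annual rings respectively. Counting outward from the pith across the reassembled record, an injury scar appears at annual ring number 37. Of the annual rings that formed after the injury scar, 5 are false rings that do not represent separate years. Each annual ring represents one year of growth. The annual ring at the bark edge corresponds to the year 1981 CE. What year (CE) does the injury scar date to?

Total annual rings = 65 + 69 + 196 = 330.
Between annual ring 37 and the bark edge there are 330 − 37 = 293 annual rings.
Excluding 5 false annual rings: 293 − 5 = 288.
The annual ring at the bark edge is 1981 CE, so the injury scar dates to 1981 − 288 = 1693 CE.

1693 CE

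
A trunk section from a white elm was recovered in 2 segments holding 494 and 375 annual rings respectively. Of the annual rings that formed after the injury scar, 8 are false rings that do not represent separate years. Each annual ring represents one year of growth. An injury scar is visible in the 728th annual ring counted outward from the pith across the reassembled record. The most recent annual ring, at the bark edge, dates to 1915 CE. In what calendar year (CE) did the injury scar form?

1782 CE

Total annual rings = 494 + 375 = 869.
869 − 728 = 141 annual rings lie beyond the injury scar toward the bark edge.
Removing the 8 false annual rings leaves 141 − 8 = 133 true annual rings beyond the injury scar.
1915 − 133 = 1782 CE.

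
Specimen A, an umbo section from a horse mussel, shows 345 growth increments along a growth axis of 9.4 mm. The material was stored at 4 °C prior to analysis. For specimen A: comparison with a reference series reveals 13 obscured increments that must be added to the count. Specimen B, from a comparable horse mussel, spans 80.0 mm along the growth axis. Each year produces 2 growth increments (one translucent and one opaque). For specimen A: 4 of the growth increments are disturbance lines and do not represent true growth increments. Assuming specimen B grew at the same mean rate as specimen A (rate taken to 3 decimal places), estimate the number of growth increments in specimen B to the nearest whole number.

3019 growth increments

Specimen A: after corrections the count is 345 − 4 + 13 = 354 growth increments.
Specimen A: with 2 growth increments per year, 354 / 2 = 177 years.
A: Extension rate ≈ 9.4 / 177 = 0.053 mm per year.
For B, 80.0 / 0.053 = 1509.43 years; at 2 growth increments per year that is 1509.43 × 2 ≈ 3019 growth increments.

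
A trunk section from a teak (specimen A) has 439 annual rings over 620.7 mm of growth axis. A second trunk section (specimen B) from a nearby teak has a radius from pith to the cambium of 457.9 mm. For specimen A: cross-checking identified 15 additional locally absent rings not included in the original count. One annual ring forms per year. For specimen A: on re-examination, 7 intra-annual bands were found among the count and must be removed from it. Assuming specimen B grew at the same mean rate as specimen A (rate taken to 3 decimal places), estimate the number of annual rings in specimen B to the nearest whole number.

Specimen A: after corrections the count is 439 − 7 + 15 = 447 annual rings.
A: 620.7 mm over 447 years gives 620.7 / 447 ≈ 1.389 mm per year.
For B, 457.9 / 1.389 = 329.66 years ≈ 330 annual rings.

330 annual rings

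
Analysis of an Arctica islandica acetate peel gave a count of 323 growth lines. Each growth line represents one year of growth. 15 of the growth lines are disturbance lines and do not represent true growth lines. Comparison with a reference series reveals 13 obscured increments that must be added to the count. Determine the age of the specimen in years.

True growth line count = 323 − 15 + 13 = 321.
At one growth line per year, that is 321 years.

321 yr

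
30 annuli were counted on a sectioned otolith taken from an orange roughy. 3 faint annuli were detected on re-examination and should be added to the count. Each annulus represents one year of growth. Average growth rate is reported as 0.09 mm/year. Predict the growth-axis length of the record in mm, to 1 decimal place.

Adjusted count: 30 + 3 = 33 annuli.
33 years at 0.09 mm/year gives 0.09 × 33 = 3.0 mm.

3.0 mm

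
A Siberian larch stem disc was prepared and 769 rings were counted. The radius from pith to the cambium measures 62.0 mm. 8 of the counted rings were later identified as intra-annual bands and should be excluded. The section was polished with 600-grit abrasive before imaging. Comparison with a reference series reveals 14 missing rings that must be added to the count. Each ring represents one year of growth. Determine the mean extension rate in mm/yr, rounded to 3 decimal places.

0.080 mm/yr

After corrections the count is 769 − 8 + 14 = 775 rings.
62.0 mm over 775 years gives 62.0 / 775 ≈ 0.080 mm/yr.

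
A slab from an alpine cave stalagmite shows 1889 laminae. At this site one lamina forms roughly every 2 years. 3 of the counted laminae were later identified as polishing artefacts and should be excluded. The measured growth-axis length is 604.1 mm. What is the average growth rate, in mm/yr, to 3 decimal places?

0.160 mm/yr

Correcting the raw count gives 1889 − 3 = 1886 true laminae.
Multiplying by 2 years per lamina: 1886 × 2 = 3772 years.
604.1 mm over 3772 years gives 604.1 / 3772 ≈ 0.160 mm/yr.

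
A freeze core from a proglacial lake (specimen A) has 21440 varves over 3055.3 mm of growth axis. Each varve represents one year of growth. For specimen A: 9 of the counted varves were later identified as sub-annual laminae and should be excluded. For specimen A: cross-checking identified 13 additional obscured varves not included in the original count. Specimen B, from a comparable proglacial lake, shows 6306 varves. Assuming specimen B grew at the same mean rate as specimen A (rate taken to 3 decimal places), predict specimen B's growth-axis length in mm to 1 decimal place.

895.5 mm

Specimen A: adjusted count: 21440 − 9 + 13 = 21444 varves.
A: Extension rate ≈ 3055.3 / 21444 = 0.142 mm/year.
B's length ≈ 0.142 × 6306 = 895.5 mm.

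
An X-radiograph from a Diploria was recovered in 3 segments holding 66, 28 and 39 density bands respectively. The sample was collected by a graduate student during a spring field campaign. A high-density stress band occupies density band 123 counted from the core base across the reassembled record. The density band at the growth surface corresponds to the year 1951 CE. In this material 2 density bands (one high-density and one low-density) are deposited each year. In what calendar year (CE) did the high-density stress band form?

Total density bands = 66 + 28 + 39 = 133.
Between density band 123 and the growth surface there are 133 − 123 = 10 density bands.
Dividing by 2 density bands per year: 10 / 2 = 5 years.
1951 − 5 = 1946 CE.

1946 CE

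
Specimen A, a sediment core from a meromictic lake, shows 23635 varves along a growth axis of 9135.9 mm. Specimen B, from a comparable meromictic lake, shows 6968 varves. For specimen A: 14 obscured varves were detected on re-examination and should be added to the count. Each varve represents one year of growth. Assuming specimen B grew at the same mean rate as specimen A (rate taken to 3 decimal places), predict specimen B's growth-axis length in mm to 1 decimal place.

Specimen A: adjusted count: 23635 + 14 = 23649 varves.
A: 9135.9 mm over 23649 years gives 9135.9 / 23649 ≈ 0.386 mm/yr.
For B, 0.386 mm/year × 6968 years = 2689.6 mm.

2689.6 mm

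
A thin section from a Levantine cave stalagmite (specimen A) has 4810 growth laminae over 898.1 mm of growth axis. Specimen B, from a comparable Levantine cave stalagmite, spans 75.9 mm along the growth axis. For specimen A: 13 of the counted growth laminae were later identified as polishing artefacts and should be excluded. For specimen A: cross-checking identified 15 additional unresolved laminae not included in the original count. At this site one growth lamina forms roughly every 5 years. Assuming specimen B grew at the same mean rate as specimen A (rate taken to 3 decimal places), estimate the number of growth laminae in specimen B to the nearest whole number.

Specimen A: correcting the raw count gives 4810 − 13 + 15 = 4812 true growth laminae.
Specimen A: 4812 growth laminae at 5 years each span 4812 × 5 = 24060 years.
A: 898.1 mm over 24060 years gives 898.1 / 24060 ≈ 0.037 mm per year.
B spans 75.9 / 0.037 = 2051.35 years; at 5 years per growth lamina that is 2051.35 / 5 ≈ 410 growth laminae.

410 growth laminae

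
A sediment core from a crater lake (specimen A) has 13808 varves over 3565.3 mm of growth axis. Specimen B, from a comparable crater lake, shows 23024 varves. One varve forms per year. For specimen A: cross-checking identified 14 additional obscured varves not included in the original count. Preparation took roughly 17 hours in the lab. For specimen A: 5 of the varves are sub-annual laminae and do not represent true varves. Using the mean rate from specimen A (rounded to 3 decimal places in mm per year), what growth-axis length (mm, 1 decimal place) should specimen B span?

Specimen A: after corrections the count is 13808 − 5 + 14 = 13817 varves.
A: 3565.3 mm over 13817 years gives 3565.3 / 13817 ≈ 0.258 mm/year.
For B, 0.258 mm/year × 23024 years = 5940.2 mm.

5940.2 mm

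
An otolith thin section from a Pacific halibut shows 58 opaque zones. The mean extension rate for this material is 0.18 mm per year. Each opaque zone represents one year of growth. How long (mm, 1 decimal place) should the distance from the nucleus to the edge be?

10.4 mm

58 years of growth are recorded.
Predicted length = 0.18 mm/year × 58 years = 10.4 mm.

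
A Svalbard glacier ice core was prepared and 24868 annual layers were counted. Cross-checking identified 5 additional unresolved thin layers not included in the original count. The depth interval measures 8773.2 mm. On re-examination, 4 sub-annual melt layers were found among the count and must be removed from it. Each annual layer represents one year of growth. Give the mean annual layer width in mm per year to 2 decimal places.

True annual layer count = 24868 − 4 + 5 = 24869.
Mean rate = 8773.2 mm / 24869 years ≈ 0.35 mm per year.

0.35 mm per year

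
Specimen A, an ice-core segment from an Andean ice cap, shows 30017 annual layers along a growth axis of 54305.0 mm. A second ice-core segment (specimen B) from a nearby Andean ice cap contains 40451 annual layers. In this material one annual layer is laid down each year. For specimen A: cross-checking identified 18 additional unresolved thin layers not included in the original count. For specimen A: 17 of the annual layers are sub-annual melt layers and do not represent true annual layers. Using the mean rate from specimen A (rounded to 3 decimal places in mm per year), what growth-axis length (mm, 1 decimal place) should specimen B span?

73175.9 mm

Specimen A: correcting the raw count gives 30017 − 17 + 18 = 30018 true annual layers.
A: Extension rate ≈ 54305.0 / 30018 = 1.809 mm per year.
B's length ≈ 1.809 × 40451 = 73175.9 mm.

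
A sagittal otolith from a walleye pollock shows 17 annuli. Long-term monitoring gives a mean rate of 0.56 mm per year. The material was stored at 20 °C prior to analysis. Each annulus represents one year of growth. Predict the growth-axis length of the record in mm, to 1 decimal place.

9.5 mm

The record spans 17 years at 0.56 mm per year.
Length ≈ 0.56 × 17 = 9.5 mm.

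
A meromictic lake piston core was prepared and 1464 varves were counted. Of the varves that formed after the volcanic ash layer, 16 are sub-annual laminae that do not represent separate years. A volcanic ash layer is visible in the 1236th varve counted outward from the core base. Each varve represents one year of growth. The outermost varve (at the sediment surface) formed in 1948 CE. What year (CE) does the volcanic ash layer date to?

1736 CE

Between varve 1236 and the sediment surface there are 1464 − 1236 = 228 varves.
Excluding 16 false varves: 228 − 16 = 212.
1948 − 212 = 1736 CE.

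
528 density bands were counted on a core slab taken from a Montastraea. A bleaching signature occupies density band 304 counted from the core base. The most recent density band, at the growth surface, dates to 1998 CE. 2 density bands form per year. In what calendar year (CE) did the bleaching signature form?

Between density band 304 and the growth surface there are 528 − 304 = 224 density bands.
Dividing by 2 density bands per year: 224 / 2 = 112 years.
Counting back 112 years from 1998 CE places the bleaching signature in 1998 − 112 = 1886 CE.

1886 CE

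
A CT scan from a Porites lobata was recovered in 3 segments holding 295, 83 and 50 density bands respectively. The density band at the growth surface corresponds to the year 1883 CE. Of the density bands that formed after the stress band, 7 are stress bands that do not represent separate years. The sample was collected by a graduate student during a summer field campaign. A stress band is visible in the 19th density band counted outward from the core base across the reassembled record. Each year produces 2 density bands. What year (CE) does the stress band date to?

1682 CE

Total density bands = 295 + 83 + 50 = 428.
The stress band sits at density band 19 from the core base, so 428 − 19 = 409 density bands formed after it.
409 − 7 false = 402 true density bands after the stress band.
Dividing by 2 density bands per year: 402 / 2 = 201 years.
1883 − 201 = 1682 CE.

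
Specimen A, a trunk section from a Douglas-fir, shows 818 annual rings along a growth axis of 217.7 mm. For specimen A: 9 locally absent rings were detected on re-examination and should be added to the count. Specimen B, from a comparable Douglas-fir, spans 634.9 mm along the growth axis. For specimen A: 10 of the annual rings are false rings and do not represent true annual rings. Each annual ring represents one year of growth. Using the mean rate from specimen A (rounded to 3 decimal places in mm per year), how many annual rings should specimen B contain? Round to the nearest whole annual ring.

2387 annual rings

Specimen A: true annual ring count = 818 − 10 + 9 = 817.
A: 217.7 mm over 817 years gives 217.7 / 817 ≈ 0.266 mm per year.
Specimen B: 634.9 mm / 0.266 mm per year = 2386.84 years ≈ 2387 annual rings.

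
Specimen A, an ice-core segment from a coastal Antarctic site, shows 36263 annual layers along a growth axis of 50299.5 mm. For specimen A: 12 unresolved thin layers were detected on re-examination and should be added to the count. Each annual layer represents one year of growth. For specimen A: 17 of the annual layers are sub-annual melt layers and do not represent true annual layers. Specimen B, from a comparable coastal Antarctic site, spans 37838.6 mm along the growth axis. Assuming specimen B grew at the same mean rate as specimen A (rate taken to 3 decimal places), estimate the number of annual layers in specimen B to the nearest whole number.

27281 annual layers

Specimen A: correcting the raw count gives 36263 − 17 + 12 = 36258 true annual layers.
A: Mean rate = 50299.5 mm / 36258 years ≈ 1.387 mm per year.
Specimen B: 37838.6 mm / 1.387 mm per year = 27280.89 years ≈ 27281 annual layers.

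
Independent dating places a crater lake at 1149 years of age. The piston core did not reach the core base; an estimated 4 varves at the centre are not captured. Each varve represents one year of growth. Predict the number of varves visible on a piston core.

1145 varves

One varve per year gives 1149 varves over 1149 years.
1149 − 4 missed = 1145 varves expected in the prepared section.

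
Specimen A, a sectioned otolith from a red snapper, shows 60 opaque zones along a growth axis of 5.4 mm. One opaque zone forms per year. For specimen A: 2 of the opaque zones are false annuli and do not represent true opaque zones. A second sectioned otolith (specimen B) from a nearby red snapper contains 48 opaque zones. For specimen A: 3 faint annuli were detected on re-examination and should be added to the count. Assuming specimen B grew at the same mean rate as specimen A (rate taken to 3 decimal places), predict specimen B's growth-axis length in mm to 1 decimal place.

4.3 mm

Specimen A: adjusted count: 60 − 2 + 3 = 61 opaque zones.
A: 5.4 mm over 61 years gives 5.4 / 61 ≈ 0.089 mm/yr.
For B, 0.089 mm/year × 48 years = 4.3 mm.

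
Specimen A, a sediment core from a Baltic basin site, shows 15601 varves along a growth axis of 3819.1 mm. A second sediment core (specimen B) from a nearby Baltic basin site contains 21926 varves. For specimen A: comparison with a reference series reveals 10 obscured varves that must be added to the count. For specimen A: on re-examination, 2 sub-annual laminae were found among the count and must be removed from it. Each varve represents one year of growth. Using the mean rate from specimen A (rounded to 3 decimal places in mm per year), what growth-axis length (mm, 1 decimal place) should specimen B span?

Specimen A: after corrections the count is 15601 − 2 + 10 = 15609 varves.
A: Mean rate = 3819.1 mm / 15609 years ≈ 0.245 mm per year.
Length of B = 0.245 × 21926 = 5371.9 mm.

5371.9 mm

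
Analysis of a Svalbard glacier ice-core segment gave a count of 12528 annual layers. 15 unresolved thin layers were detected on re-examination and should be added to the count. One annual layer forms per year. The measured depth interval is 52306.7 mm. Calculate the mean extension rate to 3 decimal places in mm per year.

True annual layer count = 12528 + 15 = 12543.
Mean rate = 52306.7 mm / 12543 years ≈ 4.170 mm per year.

4.170 mm per year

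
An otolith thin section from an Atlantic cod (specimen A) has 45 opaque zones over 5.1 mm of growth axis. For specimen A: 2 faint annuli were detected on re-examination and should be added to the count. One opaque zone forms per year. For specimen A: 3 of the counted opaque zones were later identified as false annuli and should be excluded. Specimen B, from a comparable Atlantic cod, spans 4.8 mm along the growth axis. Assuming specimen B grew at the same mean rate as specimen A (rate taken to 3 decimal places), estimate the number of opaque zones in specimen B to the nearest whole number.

Specimen A: correcting the raw count gives 45 − 3 + 2 = 44 true opaque zones.
A: Extension rate ≈ 5.1 / 44 = 0.116 mm/year.
B spans 4.8 / 0.116 = 41.38 years ≈ 41 opaque zones.

41 opaque zones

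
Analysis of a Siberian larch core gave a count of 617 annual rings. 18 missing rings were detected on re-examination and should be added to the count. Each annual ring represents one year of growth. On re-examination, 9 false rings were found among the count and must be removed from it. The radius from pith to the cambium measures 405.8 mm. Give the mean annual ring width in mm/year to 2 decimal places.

0.65 mm/year

Correcting the raw count gives 617 − 9 + 18 = 626 true annual rings.
Extension rate ≈ 405.8 / 626 = 0.65 mm/year.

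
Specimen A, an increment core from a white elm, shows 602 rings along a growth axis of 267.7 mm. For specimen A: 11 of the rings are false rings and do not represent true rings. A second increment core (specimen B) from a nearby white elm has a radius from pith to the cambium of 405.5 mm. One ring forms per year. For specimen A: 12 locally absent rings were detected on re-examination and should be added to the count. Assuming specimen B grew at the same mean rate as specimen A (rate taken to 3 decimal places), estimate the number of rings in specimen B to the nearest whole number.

Specimen A: true ring count = 602 − 11 + 12 = 603.
A: Mean rate = 267.7 mm / 603 years ≈ 0.444 mm/year.
For B, 405.5 / 0.444 = 913.29 years ≈ 913 rings.

913 rings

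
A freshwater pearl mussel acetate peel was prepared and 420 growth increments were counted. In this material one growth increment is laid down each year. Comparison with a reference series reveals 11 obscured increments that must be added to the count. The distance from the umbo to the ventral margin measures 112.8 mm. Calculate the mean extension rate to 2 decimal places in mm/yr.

0.26 mm/yr

True growth increment count = 420 + 11 = 431.
Extension rate ≈ 112.8 / 431 = 0.26 mm/yr.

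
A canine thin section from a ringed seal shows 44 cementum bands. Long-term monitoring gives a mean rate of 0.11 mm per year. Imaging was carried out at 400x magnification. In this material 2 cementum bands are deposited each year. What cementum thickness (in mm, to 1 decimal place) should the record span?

Dividing by 2 cementum bands per year: 44 / 2 = 22 years.
Predicted length = 0.11 mm/year × 22 years = 2.4 mm.

2.4 mm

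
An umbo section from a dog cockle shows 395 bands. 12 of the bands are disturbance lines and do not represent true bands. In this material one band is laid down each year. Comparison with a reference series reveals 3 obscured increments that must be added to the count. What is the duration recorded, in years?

Adjusted count: 395 − 12 + 3 = 386 bands.
With a one-to-one band periodicity this is 386 years.

386 years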